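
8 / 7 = 1.14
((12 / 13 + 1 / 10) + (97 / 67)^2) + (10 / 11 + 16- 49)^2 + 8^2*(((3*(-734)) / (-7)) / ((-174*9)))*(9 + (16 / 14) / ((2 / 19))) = 702271944715613 / 903056484330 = 777.66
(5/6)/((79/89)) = 445/474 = 0.94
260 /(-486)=-130 /243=-0.53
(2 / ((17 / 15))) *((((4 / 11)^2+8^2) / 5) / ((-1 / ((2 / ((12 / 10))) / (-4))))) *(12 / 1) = 232800 / 2057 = 113.17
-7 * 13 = -91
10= 10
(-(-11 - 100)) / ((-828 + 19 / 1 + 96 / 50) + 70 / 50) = -925 / 6714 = -0.14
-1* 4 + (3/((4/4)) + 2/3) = -1/3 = -0.33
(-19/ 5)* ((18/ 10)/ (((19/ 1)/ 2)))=-18/ 25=-0.72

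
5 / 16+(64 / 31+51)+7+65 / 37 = 1140279 / 18352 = 62.13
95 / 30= 19 / 6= 3.17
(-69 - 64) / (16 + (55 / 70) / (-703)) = -1308986 / 157461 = -8.31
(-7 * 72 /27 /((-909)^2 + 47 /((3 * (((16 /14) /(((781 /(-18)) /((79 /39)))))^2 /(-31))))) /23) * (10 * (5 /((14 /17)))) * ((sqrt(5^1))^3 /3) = -16296499200 * sqrt(5) /130108718826949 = -0.00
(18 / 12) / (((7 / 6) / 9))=81 / 7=11.57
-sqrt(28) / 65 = -2 * sqrt(7) / 65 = -0.08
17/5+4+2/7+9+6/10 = 121/7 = 17.29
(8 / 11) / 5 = 8 / 55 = 0.15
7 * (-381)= -2667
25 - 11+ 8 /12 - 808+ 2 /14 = -16657 /21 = -793.19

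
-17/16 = -1.06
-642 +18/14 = -4485/7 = -640.71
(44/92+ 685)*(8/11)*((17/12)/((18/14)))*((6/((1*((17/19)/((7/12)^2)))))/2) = 51373511/81972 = 626.72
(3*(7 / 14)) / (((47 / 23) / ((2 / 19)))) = 69 / 893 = 0.08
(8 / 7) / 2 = 0.57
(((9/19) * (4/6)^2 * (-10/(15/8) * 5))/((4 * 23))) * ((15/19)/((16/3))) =-75/8303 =-0.01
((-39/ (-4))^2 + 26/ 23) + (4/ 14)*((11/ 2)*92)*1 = 620209/ 2576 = 240.76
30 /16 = 15 /8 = 1.88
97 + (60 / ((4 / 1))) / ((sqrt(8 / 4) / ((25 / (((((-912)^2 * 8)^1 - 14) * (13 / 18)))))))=3375 * sqrt(2) / 86501194 + 97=97.00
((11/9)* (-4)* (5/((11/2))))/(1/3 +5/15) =-6.67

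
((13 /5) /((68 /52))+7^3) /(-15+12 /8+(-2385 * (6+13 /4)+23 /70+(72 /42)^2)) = -5747504 /367710901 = -0.02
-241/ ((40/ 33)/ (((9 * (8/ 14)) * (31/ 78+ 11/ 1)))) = -3030093/ 260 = -11654.20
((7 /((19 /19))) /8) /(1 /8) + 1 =8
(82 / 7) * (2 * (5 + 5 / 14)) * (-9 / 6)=-9225 / 49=-188.27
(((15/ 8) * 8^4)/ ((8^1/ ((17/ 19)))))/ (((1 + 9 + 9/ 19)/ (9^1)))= 146880/ 199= 738.09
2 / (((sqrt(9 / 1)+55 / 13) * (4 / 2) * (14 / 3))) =39 / 1316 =0.03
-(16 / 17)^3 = -4096 / 4913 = -0.83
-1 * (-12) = 12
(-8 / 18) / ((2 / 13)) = -26 / 9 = -2.89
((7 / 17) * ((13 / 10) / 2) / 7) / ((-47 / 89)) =-1157 / 15980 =-0.07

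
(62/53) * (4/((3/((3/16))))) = 31/106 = 0.29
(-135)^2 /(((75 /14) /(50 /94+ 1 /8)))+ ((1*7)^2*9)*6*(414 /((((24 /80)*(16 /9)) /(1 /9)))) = 43325037 /188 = 230452.32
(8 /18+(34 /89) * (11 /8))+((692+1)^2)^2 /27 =27369173440559 /3204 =8542188963.97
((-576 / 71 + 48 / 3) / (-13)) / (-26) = 280 / 11999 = 0.02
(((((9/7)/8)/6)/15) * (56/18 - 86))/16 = -373/40320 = -0.01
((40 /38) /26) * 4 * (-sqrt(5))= -40 * sqrt(5) /247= -0.36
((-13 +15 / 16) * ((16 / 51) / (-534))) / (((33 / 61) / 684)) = 447374 / 49929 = 8.96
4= 4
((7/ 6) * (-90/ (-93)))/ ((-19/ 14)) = -490/ 589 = -0.83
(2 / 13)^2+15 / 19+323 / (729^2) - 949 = -1618039111795 / 1706457051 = -948.19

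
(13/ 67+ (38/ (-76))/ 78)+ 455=4757621/ 10452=455.19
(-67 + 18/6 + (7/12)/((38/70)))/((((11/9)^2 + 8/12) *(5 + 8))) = -387369/172900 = -2.24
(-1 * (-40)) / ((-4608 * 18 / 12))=-5 / 864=-0.01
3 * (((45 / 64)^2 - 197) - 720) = -11262021 / 4096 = -2749.52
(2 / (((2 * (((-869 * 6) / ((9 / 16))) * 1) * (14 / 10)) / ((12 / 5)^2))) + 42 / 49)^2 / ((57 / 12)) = 2715764769 / 17576372275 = 0.15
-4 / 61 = -0.07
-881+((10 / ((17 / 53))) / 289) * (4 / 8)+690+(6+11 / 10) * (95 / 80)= -143471243 / 786080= -182.51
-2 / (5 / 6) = -12 / 5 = -2.40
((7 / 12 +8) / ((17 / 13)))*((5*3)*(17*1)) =6695 / 4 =1673.75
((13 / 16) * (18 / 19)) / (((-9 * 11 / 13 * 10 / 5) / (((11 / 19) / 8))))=-169 / 46208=-0.00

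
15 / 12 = 5 / 4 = 1.25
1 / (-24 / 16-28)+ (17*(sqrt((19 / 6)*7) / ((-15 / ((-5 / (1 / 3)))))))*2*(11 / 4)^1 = -2 / 59+ 187*sqrt(798) / 12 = 440.18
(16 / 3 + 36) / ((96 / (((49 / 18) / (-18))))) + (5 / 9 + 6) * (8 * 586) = 30732.38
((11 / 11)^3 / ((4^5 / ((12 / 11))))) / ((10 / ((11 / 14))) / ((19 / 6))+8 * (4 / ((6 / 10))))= 171 / 9205760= 0.00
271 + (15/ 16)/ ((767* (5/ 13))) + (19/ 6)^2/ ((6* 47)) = 271.04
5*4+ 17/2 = 28.50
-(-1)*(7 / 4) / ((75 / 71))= 497 / 300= 1.66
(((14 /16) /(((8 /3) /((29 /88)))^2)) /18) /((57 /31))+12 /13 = 5426393965 /5876023296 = 0.92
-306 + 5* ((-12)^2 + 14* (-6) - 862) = -4316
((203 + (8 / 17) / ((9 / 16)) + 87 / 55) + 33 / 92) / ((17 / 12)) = 145.25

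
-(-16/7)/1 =16/7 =2.29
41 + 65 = 106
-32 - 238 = -270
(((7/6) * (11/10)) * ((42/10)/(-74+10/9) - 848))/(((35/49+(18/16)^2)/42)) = -20990172434/909175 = -23087.05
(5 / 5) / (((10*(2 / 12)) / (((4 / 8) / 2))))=3 / 20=0.15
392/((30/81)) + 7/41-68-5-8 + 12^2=229922/205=1121.57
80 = 80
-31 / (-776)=31 / 776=0.04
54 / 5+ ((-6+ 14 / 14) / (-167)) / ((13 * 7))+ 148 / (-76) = 12781152 / 1443715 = 8.85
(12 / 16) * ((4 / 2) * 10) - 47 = -32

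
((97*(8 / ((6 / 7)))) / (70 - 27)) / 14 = 194 / 129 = 1.50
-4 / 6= -2 / 3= -0.67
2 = 2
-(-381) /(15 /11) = 1397 /5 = 279.40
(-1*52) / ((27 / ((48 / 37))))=-832 / 333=-2.50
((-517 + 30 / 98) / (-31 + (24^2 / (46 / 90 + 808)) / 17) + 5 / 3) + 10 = 79817069009 / 2814744387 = 28.36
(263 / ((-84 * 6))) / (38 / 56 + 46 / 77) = -2893 / 7074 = -0.41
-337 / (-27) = 337 / 27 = 12.48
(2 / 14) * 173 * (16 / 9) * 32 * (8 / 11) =708608 / 693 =1022.52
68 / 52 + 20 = 277 / 13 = 21.31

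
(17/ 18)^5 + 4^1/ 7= 17497271/ 13226976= 1.32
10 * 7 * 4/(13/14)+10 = 4050/13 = 311.54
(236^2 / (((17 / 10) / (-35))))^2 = 1314880418546.71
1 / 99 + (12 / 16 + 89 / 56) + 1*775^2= 3329878025 / 5544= 600627.35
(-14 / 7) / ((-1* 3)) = 2 / 3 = 0.67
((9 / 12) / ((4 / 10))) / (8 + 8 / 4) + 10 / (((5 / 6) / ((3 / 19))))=633 / 304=2.08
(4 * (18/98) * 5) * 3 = 540/49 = 11.02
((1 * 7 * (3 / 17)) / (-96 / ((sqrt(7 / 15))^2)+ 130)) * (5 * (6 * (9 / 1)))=-3969 / 901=-4.41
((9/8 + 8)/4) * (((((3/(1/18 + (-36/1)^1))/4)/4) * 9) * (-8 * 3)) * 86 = 2288331/10352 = 221.05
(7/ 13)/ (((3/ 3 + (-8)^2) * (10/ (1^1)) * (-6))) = -7/ 50700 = -0.00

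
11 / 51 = 0.22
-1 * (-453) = 453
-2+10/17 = -24/17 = -1.41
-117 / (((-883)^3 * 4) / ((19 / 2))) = 2223 / 5507723096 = 0.00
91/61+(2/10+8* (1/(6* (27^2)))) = 1129712/667035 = 1.69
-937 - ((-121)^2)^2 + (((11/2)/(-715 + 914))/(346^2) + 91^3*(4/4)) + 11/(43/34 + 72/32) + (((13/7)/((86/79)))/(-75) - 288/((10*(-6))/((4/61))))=-3349690698576690811713317/15681614181605400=-213606243.58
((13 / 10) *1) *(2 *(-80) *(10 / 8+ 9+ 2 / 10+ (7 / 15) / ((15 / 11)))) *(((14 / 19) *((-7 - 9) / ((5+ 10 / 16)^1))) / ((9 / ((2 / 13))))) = 139245568 / 1731375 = 80.42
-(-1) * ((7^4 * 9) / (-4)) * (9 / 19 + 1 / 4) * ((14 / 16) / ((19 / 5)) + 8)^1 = -32176.40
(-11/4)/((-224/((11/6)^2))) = 1331/32256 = 0.04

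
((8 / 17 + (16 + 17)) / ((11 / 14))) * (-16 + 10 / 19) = -2342004 / 3553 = -659.16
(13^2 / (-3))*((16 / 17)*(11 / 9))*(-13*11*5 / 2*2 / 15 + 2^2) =3896464 / 1377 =2829.68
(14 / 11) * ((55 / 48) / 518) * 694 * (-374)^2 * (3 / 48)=60671215 / 3552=17080.86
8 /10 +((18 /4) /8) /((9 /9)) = 109 /80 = 1.36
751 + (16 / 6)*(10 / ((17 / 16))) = 39581 / 51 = 776.10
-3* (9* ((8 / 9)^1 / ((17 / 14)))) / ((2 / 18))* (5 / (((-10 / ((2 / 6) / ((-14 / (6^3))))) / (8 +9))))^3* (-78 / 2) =28396427904 / 49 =579518936.82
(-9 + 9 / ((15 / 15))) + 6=6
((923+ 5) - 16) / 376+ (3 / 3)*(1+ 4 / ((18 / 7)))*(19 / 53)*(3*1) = 38665 / 7473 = 5.17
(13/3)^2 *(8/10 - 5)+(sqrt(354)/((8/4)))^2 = 289/30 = 9.63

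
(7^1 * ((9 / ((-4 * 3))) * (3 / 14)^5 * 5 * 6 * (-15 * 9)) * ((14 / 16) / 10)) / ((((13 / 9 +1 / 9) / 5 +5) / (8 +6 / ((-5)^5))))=6641418177 / 5246528000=1.27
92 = 92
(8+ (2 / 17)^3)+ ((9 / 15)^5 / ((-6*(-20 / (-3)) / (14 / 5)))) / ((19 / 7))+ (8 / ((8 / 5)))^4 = 18465192438409 / 29170937500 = 633.00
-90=-90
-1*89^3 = -704969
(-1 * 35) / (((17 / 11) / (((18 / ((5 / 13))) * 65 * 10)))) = -11711700 / 17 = -688923.53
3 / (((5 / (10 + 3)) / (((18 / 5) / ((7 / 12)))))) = 8424 / 175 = 48.14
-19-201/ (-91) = -1528/ 91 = -16.79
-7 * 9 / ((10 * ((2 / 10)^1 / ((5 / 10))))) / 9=-7 / 4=-1.75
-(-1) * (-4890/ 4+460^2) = 420755/ 2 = 210377.50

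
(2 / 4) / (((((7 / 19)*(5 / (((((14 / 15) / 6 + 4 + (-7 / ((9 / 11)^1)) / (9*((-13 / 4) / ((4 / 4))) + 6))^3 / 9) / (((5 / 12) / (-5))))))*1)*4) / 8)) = -515625347685316 / 7696188320625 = -67.00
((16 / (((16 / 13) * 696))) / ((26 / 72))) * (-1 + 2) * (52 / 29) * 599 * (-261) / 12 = -70083 / 58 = -1208.33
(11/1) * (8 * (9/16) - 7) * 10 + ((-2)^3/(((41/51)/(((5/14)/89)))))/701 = -4924052845/17905643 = -275.00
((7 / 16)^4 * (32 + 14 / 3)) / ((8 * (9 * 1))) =132055 / 7077888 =0.02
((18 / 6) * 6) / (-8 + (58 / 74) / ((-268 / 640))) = -22311 / 12236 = -1.82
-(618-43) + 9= -566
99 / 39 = 33 / 13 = 2.54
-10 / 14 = -5 / 7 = -0.71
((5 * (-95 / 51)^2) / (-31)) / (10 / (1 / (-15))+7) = 45125 / 11530233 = 0.00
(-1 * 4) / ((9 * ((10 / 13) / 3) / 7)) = -12.13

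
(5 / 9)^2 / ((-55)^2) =1 / 9801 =0.00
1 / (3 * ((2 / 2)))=0.33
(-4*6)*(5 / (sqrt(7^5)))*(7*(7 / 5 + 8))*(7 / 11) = -1128*sqrt(7) / 77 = -38.76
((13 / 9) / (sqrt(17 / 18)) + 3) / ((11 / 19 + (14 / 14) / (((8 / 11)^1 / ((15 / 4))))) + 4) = 7904 * sqrt(34) / 301869 + 608 / 1973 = 0.46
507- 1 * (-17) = 524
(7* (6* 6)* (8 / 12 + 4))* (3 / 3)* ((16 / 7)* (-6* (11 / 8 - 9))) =122976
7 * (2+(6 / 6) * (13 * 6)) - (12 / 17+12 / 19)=180448 / 323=558.66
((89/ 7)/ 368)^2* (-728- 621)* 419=-4477194751/ 6635776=-674.71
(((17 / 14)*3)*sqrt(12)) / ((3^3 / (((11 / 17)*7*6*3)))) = 22*sqrt(3) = 38.11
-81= -81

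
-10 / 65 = -2 / 13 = -0.15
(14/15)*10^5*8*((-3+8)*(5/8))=7000000/3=2333333.33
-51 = -51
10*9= 90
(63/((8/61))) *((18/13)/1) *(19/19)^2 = 34587/52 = 665.13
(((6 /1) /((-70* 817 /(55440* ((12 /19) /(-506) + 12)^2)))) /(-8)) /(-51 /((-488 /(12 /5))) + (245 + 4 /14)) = 767082403296720 /1799374707479723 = 0.43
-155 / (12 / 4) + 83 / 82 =-50.65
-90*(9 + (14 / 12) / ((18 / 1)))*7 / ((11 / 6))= -3115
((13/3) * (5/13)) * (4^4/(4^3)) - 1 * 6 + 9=29/3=9.67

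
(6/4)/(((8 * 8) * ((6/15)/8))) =15/32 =0.47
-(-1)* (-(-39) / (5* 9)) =13 / 15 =0.87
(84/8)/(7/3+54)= 63/338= 0.19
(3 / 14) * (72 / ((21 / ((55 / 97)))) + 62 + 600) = 676227 / 4753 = 142.27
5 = 5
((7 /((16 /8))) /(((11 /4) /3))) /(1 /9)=378 /11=34.36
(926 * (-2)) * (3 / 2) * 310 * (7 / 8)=-1507065 / 2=-753532.50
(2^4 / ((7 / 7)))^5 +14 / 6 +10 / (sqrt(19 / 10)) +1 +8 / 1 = 10 * sqrt(190) / 19 +3145762 / 3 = 1048594.59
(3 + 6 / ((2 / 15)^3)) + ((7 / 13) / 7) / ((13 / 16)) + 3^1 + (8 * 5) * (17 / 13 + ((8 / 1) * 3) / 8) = 1831725 / 676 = 2709.65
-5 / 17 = -0.29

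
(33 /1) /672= 11 /224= 0.05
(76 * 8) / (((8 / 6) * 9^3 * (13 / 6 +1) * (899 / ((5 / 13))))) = 80 / 946647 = 0.00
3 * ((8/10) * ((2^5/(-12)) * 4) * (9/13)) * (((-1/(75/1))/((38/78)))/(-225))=-128/59375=-0.00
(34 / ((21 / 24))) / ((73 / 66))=17952 / 511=35.13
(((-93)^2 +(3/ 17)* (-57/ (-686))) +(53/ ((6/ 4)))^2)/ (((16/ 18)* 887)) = 1038817513/ 82753552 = 12.55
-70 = -70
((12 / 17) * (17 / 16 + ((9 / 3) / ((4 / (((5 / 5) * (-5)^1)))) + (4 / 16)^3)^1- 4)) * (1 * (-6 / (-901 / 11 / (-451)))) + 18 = 21270771 / 122536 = 173.59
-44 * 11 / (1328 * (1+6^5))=-11 / 234724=-0.00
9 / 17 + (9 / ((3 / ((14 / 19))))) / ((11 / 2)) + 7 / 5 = 41416 / 17765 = 2.33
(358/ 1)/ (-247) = -358/ 247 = -1.45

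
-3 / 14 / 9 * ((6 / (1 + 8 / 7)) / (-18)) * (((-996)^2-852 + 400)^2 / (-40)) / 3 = -61449947881 / 2025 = -30345653.27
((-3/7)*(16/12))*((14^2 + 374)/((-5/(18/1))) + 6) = 8184/7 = 1169.14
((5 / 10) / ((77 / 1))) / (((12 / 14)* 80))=1 / 10560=0.00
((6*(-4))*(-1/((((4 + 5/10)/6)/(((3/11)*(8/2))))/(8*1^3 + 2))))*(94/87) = 120320/319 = 377.18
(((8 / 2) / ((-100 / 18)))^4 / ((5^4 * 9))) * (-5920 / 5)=-13810176 / 244140625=-0.06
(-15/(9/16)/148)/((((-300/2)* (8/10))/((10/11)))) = 5/3663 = 0.00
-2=-2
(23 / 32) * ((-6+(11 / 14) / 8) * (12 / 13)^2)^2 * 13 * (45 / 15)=708.86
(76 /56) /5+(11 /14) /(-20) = 13 /56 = 0.23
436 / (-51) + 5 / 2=-617 / 102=-6.05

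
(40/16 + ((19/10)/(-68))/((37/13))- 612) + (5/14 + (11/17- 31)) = -112629729/176120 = -639.51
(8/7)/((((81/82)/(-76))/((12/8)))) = -24928/189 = -131.89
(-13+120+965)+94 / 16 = 1077.88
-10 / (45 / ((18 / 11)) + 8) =-20 / 71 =-0.28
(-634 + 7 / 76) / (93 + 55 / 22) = -48177 / 7258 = -6.64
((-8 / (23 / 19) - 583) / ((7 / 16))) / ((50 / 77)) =-1193368 / 575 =-2075.42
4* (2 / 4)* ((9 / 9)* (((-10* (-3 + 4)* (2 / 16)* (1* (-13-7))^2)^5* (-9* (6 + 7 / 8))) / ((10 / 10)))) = 3867187500000000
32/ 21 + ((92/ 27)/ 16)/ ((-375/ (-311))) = 482071/ 283500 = 1.70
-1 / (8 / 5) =-5 / 8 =-0.62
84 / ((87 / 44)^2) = 54208 / 2523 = 21.49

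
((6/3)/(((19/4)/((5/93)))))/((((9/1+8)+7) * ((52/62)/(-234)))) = -5/19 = -0.26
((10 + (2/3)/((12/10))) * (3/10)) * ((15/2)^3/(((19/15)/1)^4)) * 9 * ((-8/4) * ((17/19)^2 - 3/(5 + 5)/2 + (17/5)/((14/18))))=-26019593296875/554646176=-46912.06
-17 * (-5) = 85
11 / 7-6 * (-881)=37013 / 7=5287.57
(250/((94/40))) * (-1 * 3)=-15000/47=-319.15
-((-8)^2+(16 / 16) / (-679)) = -43455 / 679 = -64.00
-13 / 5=-2.60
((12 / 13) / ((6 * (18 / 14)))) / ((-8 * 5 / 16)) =-28 / 585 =-0.05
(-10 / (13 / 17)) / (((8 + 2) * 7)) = -17 / 91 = -0.19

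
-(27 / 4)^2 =-729 / 16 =-45.56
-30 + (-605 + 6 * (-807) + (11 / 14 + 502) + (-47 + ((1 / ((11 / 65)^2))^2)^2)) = 4445958594211093 / 3001024334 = 1481480.35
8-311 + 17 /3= -892 /3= -297.33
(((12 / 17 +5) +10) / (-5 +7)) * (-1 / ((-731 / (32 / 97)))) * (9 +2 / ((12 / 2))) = 39872 / 1205419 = 0.03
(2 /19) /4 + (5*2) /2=191 /38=5.03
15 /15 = 1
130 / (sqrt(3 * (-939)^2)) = 130 * sqrt(3) / 2817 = 0.08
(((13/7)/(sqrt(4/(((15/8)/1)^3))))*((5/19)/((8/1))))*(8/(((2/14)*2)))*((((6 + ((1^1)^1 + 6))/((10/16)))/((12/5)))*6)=12675*sqrt(30)/608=114.18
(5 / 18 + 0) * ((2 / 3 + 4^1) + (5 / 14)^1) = 1055 / 756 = 1.40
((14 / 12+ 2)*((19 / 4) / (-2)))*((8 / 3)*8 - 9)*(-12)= 13357 / 12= 1113.08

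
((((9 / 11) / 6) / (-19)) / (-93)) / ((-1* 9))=-1 / 116622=-0.00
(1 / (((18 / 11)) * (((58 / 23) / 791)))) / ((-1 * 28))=-28589 / 4176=-6.85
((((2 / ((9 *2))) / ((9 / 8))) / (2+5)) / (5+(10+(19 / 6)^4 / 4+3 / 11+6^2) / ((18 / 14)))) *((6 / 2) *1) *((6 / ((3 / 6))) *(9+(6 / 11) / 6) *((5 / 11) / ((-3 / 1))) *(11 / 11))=-27648000 / 2392496953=-0.01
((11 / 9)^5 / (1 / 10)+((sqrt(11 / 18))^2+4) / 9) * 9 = 3281527 / 13122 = 250.08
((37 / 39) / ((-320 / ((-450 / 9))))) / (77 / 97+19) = 0.01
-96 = -96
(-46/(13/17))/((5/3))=-2346/65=-36.09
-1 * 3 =-3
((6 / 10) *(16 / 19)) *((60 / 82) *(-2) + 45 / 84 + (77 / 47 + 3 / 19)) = 10684164 / 24347645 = 0.44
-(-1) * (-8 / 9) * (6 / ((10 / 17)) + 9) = -256 / 15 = -17.07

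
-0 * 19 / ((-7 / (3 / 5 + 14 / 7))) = 0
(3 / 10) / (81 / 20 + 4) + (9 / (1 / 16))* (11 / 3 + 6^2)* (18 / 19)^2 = 297962934 / 58121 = 5126.60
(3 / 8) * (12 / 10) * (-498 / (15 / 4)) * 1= -1494 / 25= -59.76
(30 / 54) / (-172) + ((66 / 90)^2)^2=2490127 / 8707500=0.29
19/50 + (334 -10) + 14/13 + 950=829047/650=1275.46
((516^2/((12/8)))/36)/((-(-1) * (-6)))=-7396/9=-821.78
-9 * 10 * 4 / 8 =-45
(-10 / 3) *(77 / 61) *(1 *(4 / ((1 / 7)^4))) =-7395080 / 183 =-40410.27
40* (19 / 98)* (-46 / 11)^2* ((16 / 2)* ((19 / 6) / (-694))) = -30555040 / 6172089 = -4.95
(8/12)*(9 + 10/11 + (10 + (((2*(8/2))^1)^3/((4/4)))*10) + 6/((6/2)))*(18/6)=113122/11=10283.82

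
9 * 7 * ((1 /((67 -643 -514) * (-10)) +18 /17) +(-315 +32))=-3291352029 /185300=-17762.29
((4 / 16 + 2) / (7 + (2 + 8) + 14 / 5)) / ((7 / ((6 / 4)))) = 15 / 616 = 0.02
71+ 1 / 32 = 2273 / 32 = 71.03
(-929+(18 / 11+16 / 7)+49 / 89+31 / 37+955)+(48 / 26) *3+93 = 428020149 / 3296293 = 129.85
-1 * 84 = -84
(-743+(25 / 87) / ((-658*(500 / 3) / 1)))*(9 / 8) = -2552026689 / 3053120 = -835.88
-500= -500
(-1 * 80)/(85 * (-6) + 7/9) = 720/4583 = 0.16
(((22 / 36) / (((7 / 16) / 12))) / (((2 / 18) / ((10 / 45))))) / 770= 32 / 735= 0.04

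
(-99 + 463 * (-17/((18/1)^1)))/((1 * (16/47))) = -453691/288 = -1575.32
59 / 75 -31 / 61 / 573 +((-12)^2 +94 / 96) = 2037968869 / 13981200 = 145.76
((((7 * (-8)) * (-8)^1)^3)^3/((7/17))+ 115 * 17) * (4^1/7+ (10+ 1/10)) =1318783816859083325484452001/70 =18839768812272618935492170.00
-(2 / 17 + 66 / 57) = -412 / 323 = -1.28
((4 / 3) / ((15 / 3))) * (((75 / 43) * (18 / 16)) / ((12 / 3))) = 45 / 344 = 0.13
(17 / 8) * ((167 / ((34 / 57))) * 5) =47595 / 16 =2974.69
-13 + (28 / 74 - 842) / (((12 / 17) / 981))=-1169656.65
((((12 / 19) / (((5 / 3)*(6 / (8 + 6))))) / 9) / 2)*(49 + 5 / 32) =11011 / 4560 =2.41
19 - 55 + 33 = -3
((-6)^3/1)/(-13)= 216/13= 16.62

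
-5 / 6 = -0.83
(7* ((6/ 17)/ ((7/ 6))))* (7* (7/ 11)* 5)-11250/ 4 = -1034235/ 374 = -2765.33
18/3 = 6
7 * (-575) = -4025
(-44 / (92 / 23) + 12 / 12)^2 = 100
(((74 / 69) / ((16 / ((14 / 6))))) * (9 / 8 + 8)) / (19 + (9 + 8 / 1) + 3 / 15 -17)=94535 / 1271808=0.07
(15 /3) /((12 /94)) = 39.17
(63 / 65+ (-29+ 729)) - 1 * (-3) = 45758 / 65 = 703.97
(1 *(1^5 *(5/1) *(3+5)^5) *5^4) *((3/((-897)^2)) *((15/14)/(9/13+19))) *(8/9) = 8000000/433251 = 18.47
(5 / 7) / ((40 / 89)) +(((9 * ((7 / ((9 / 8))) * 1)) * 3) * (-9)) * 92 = -7789735 / 56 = -139102.41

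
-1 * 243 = -243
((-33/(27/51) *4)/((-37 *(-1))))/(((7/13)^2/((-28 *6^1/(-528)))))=-5746/777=-7.40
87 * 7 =609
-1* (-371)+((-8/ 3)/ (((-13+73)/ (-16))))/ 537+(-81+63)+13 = 366.00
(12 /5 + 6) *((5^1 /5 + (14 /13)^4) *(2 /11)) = 5626068 /1570855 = 3.58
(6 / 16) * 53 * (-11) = -1749 / 8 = -218.62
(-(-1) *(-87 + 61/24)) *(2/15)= -2027/180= -11.26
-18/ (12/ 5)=-15/ 2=-7.50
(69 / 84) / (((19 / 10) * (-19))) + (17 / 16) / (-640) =-631759 / 25876480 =-0.02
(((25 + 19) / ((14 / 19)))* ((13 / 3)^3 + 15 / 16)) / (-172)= -7431413 / 260064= -28.58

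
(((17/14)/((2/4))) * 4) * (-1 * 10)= -680/7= -97.14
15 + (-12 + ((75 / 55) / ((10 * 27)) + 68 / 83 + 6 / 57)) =3.93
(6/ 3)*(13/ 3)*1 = 26/ 3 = 8.67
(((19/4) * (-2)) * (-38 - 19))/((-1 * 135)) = -361/90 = -4.01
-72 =-72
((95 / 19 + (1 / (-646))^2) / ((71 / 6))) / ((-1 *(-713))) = 6259743 / 10562893934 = 0.00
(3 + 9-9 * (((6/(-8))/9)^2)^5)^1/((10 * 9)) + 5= 3178424696831/619173642240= 5.13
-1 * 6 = -6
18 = 18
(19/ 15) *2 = 38/ 15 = 2.53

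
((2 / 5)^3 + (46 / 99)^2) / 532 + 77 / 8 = 12547190941 / 1303533000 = 9.63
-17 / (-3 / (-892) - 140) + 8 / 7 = 1105164 / 874139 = 1.26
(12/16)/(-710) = -3/2840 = -0.00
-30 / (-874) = 15 / 437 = 0.03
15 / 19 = 0.79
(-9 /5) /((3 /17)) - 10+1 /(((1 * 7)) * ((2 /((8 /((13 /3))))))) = -9131 /455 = -20.07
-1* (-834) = 834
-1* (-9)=9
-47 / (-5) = 47 / 5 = 9.40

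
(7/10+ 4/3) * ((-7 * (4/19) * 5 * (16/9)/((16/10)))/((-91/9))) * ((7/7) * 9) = 3660/247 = 14.82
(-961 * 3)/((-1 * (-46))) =-2883/46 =-62.67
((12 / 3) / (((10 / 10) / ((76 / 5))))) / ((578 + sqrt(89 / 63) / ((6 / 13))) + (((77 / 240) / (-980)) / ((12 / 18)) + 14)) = 1462870834145280 / 14243460982384201-254951424000 * sqrt(623) / 14243460982384201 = 0.10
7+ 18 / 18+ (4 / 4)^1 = 9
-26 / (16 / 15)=-195 / 8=-24.38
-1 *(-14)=14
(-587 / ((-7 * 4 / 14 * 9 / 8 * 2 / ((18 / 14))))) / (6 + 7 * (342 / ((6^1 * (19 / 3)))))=1174 / 483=2.43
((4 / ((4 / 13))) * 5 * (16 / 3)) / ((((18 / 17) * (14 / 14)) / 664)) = 5869760 / 27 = 217398.52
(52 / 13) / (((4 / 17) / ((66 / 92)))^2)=314721 / 8464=37.18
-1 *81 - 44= -125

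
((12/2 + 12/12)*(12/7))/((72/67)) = 67/6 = 11.17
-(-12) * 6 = 72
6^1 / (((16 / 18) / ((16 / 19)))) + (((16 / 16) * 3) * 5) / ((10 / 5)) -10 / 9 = 4129 / 342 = 12.07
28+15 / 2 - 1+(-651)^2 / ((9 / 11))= 1036027 / 2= 518013.50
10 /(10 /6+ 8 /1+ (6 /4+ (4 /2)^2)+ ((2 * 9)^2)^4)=60 /66119763547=0.00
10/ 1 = 10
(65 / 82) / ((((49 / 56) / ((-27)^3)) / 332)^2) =88822314837434880 / 2009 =44212202507433.99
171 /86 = 1.99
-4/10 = -2/5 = -0.40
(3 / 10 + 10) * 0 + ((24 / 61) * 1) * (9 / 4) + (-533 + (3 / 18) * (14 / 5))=-486458 / 915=-531.65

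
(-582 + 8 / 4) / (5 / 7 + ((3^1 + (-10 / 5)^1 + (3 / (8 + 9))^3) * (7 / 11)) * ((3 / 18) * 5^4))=-131648748 / 15290879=-8.61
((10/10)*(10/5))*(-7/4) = -3.50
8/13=0.62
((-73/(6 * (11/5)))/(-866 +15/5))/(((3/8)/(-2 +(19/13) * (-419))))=-11661020/1110681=-10.50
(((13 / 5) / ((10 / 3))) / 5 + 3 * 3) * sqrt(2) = 2289 * sqrt(2) / 250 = 12.95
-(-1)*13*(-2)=-26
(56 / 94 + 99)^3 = 102568953241 / 103823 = 987921.30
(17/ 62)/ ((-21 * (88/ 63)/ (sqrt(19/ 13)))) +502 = 501.99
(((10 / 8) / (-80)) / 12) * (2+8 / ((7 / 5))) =-9 / 896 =-0.01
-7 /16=-0.44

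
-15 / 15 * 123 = -123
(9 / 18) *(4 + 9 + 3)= 8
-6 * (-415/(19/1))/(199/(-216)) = -537840/3781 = -142.25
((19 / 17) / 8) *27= 513 / 136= 3.77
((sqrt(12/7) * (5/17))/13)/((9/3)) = 10 * sqrt(21)/4641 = 0.01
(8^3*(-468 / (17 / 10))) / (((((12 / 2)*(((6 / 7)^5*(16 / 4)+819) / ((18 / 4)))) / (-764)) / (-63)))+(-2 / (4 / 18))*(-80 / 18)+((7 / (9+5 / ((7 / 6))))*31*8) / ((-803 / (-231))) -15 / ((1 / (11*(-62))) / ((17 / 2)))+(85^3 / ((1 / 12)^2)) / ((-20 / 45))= -390143292881391261 / 1902320213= -205088128.81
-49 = -49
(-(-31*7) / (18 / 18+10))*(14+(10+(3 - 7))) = 4340 / 11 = 394.55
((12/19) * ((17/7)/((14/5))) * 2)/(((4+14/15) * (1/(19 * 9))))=68850/1813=37.98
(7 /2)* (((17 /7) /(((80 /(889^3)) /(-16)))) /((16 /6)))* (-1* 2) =35832363819 /40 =895809095.48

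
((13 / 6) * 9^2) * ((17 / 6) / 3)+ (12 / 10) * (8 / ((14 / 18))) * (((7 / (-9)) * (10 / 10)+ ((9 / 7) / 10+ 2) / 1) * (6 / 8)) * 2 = 934719 / 4900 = 190.76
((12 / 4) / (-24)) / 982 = -1 / 7856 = -0.00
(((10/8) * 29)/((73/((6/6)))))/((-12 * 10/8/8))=-58/219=-0.26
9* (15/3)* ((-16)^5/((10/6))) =-28311552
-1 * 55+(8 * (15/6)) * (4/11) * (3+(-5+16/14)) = -4715/77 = -61.23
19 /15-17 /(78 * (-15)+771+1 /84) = 131641 /100545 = 1.31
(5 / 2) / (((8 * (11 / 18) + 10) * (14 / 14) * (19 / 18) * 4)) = 405 / 10184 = 0.04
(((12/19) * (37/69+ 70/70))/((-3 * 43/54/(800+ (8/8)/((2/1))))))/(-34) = 3054708/319447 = 9.56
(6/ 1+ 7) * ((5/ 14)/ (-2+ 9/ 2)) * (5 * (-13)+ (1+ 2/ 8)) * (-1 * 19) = 62985/ 28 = 2249.46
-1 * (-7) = 7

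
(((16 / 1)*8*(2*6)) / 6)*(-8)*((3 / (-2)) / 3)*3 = 3072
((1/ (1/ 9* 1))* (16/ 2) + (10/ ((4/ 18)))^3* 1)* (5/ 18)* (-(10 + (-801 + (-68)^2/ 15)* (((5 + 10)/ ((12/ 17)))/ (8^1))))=6317266855/ 192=32902431.54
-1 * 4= -4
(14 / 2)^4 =2401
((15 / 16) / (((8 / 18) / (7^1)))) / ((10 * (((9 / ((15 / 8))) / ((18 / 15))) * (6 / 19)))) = 1197 / 1024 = 1.17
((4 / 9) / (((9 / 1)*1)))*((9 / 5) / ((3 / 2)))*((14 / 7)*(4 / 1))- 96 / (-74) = 8848 / 4995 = 1.77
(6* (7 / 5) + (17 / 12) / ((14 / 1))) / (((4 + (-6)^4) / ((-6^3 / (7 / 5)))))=-64269 / 63700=-1.01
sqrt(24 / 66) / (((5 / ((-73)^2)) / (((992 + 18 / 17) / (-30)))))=-89964178* sqrt(11) / 14025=-21274.68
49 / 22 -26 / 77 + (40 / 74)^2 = 459979 / 210826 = 2.18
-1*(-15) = 15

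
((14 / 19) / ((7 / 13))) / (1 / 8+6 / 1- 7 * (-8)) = 208 / 9443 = 0.02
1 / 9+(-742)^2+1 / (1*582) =961284941 / 1746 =550564.11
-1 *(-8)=8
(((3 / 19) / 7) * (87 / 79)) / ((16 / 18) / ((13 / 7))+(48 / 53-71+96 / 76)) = -1618461 / 4453435637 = -0.00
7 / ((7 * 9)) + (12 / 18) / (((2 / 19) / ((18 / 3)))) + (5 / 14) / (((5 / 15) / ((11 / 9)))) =4967 / 126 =39.42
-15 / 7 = -2.14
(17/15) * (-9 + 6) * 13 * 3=-663/5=-132.60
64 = 64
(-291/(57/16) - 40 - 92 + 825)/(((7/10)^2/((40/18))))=23230000/8379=2772.41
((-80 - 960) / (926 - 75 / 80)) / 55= -3328 / 162811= -0.02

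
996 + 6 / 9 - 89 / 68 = 203053 / 204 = 995.36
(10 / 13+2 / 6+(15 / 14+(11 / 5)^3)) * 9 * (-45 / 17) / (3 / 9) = -70883181 / 77350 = -916.40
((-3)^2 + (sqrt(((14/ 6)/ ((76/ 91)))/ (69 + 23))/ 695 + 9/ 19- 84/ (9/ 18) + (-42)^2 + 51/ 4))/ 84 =19.26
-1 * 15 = -15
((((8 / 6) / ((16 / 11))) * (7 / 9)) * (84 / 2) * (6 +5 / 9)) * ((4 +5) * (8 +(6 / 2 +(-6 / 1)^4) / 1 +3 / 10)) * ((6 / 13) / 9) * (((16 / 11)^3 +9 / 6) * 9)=92104082791 / 18876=4879427.99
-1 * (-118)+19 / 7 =845 / 7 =120.71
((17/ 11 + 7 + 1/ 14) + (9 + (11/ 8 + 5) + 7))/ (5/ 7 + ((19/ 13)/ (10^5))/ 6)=18613725000/ 429001463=43.39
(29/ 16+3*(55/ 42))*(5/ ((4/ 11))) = 78.94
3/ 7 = 0.43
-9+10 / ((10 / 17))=8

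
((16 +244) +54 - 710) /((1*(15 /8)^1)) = -1056 /5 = -211.20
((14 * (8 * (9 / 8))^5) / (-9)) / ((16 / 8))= -45927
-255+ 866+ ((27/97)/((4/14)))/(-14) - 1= 236653/388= 609.93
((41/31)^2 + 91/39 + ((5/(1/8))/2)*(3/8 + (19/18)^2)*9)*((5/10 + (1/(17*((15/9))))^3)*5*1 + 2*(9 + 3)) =6128885320931/849850740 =7211.72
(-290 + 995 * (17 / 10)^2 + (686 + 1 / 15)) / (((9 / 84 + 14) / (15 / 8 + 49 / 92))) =608716997 / 1090200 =558.35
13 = 13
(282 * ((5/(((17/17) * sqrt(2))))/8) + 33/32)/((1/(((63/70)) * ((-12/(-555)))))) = 2.45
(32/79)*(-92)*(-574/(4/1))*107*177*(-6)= -48006274176/79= -607674356.66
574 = 574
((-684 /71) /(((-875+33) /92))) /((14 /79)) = 1242828 /209237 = 5.94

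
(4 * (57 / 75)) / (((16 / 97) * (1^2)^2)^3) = 17340787 / 25600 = 677.37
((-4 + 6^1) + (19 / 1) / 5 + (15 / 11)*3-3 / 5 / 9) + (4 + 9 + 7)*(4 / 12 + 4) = 96.49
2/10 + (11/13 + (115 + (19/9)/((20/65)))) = 287603/2340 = 122.91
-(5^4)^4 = -152587890625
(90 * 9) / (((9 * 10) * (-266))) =-0.03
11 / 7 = 1.57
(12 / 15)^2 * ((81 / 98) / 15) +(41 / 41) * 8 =8.04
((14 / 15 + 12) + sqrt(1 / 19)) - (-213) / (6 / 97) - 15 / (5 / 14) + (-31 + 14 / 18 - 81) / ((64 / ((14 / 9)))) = sqrt(19) / 19 + 44216021 / 12960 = 3411.96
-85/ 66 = -1.29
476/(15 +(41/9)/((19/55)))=20349/1205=16.89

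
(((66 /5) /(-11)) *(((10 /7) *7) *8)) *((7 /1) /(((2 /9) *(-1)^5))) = 3024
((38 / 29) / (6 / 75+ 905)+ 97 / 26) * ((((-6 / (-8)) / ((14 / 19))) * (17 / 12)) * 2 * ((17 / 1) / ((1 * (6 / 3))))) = 20566847673 / 224800576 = 91.49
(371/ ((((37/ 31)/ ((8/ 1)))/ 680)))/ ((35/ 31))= 55415104/ 37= 1497705.51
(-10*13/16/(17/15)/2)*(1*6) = -2925/136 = -21.51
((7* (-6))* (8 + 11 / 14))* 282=-104058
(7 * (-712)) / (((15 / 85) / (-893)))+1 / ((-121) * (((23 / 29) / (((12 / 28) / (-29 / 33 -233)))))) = 1034193370168895 / 41005734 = 25220701.33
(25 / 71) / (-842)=-25 / 59782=-0.00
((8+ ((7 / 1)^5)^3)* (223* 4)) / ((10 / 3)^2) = 9528355950471657 / 25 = 381134238018866.28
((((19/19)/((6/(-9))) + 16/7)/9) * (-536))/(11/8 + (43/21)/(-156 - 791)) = -22334048/655239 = -34.09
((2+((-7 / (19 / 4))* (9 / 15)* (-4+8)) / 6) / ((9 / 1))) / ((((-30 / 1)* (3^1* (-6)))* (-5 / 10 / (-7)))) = 469 / 115425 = 0.00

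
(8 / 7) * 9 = 72 / 7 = 10.29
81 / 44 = 1.84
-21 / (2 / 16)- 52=-220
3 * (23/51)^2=529/867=0.61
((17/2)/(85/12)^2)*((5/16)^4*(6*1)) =675/69632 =0.01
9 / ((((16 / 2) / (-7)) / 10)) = -315 / 4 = -78.75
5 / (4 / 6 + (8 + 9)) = 15 / 53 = 0.28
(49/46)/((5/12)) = 294/115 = 2.56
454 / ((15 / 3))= 454 / 5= 90.80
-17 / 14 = -1.21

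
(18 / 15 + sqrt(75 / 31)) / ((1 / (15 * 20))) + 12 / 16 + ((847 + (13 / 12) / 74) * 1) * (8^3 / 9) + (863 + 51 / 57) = 1500 * sqrt(93) / 31 + 3751432663 / 75924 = 49876.99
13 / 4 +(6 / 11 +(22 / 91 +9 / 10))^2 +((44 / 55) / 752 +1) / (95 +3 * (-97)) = 114750852903 / 18837618800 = 6.09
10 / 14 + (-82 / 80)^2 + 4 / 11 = 262237 / 123200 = 2.13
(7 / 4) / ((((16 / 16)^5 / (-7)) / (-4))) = 49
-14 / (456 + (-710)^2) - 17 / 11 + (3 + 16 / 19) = 121091977 / 52726102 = 2.30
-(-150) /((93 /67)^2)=224450 /2883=77.85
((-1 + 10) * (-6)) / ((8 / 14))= -189 / 2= -94.50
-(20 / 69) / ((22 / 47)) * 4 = -1880 / 759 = -2.48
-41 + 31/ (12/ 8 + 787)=-64595/ 1577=-40.96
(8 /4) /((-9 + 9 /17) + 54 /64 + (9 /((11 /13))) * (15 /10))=11968 /49833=0.24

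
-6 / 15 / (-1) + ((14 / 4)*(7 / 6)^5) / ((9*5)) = 79517 / 139968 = 0.57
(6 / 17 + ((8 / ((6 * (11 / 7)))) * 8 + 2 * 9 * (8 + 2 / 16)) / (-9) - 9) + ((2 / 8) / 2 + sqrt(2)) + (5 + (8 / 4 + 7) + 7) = -182825 / 40392 + sqrt(2) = -3.11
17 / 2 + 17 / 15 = 289 / 30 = 9.63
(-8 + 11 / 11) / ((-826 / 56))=28 / 59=0.47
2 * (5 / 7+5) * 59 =4720 / 7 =674.29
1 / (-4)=-1 / 4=-0.25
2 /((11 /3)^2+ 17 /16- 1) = 288 /1945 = 0.15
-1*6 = -6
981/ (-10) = -981/ 10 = -98.10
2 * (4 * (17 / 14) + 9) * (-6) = -1164 / 7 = -166.29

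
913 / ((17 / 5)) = 4565 / 17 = 268.53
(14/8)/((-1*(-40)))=7/160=0.04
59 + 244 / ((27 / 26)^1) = 7937 / 27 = 293.96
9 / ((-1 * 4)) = -2.25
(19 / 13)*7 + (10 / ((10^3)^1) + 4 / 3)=11.57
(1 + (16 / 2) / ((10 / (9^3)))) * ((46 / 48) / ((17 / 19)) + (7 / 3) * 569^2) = 300104425063 / 680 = 441330036.86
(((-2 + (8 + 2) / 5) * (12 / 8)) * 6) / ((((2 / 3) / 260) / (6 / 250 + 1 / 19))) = 0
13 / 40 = 0.32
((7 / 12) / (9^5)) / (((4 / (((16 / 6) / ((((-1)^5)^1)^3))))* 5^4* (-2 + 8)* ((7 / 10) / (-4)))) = 2 / 199290375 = 0.00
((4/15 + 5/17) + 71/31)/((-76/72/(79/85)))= -10683012/4255525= -2.51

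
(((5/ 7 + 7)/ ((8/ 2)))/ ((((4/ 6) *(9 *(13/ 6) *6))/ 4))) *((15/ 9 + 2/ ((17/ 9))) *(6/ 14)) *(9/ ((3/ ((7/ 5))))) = 3753/ 7735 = 0.49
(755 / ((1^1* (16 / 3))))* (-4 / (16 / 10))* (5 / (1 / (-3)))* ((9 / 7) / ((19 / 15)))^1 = 22933125 / 4256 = 5388.42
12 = 12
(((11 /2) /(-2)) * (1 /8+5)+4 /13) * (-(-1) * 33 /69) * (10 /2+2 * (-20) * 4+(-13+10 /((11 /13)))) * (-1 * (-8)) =4926365 /598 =8238.07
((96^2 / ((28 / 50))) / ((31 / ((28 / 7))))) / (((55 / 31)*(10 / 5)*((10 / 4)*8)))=2304 / 77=29.92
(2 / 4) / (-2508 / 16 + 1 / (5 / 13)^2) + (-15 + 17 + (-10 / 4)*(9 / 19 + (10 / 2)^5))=-2226182528 / 284981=-7811.69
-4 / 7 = -0.57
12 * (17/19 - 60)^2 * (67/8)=253486929/722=351089.93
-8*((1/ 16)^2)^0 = -8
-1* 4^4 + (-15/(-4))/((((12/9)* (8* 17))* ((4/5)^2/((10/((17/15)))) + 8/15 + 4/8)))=-1154971241/4511936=-255.98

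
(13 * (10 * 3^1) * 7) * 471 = 1285830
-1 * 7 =-7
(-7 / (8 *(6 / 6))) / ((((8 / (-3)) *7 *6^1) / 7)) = 7 / 128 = 0.05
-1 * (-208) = 208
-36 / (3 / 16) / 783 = -64 / 261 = -0.25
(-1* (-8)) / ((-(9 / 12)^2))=-128 / 9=-14.22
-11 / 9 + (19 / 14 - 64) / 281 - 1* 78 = -2812835 / 35406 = -79.45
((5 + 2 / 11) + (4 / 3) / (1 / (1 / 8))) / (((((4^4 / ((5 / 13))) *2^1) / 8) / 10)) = 0.32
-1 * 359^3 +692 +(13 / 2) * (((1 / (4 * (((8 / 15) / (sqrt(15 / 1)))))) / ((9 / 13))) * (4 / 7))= -46267587 +845 * sqrt(15) / 336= -46267577.26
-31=-31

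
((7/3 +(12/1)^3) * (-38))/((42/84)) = -394516/3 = -131505.33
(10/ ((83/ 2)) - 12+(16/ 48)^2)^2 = 75707401/ 558009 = 135.67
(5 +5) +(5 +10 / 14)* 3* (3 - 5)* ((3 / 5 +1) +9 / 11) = -802 / 11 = -72.91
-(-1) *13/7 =13/7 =1.86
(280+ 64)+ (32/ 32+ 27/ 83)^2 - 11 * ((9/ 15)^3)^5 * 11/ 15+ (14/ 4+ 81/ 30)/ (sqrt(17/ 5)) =31 * sqrt(85)/ 85+ 363447551151251139/ 1051177978515625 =349.12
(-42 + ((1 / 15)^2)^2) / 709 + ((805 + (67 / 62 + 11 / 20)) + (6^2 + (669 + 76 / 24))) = 6741716693749 / 4450747500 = 1514.74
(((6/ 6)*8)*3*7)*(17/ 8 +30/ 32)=1029/ 2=514.50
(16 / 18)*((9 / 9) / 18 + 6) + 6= 922 / 81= 11.38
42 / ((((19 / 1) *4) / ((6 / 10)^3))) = 567 / 4750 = 0.12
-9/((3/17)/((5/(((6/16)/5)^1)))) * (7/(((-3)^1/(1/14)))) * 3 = 1700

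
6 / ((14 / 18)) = 54 / 7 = 7.71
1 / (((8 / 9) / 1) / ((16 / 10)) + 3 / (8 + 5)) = 117 / 92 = 1.27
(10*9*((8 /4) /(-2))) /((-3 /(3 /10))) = 9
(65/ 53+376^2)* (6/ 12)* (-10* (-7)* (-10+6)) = -1049019020/ 53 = -19792811.70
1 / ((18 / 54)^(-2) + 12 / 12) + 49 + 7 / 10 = 249 / 5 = 49.80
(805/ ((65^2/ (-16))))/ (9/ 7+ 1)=-1127/ 845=-1.33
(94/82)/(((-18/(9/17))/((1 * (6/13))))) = -141/9061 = -0.02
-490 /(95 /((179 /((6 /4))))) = -35084 /57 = -615.51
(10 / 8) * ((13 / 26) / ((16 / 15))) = 75 / 128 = 0.59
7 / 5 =1.40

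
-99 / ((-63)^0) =-99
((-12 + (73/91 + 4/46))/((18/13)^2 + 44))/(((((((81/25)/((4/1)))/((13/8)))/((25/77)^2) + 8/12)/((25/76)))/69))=-2763348046875/2714571862016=-1.02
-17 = -17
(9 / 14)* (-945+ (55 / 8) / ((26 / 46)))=-873135 / 1456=-599.68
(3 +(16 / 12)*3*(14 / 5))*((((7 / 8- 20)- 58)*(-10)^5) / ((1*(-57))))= -109517500 / 57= -1921359.65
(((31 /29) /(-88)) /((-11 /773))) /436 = 23963 /12239392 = 0.00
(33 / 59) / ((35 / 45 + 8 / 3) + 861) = 297 / 459020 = 0.00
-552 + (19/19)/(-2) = -1105/2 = -552.50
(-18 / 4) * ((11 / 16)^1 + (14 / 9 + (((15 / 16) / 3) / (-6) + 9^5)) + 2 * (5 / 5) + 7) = -17009335 / 64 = -265770.86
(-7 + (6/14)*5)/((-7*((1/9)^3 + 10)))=24786/357259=0.07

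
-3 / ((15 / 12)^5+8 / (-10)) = -5120 / 3843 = -1.33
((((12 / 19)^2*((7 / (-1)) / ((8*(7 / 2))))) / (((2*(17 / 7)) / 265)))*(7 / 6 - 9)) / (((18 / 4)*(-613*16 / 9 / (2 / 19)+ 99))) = -104622 / 113270609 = -0.00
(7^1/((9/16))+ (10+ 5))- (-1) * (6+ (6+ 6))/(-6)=220/9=24.44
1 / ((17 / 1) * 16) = 0.00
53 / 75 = 0.71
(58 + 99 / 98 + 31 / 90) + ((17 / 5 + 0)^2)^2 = 53192386 / 275625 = 192.99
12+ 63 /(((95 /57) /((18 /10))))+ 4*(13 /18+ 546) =510059 /225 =2266.93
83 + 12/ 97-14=6705/ 97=69.12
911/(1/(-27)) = -24597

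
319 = 319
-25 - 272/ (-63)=-1303/ 63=-20.68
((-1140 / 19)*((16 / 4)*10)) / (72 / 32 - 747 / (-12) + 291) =-1600 / 237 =-6.75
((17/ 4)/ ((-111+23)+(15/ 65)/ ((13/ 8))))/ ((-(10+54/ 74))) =106301/ 23578624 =0.00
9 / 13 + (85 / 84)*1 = 1.70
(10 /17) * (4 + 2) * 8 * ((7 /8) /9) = 140 /51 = 2.75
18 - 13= 5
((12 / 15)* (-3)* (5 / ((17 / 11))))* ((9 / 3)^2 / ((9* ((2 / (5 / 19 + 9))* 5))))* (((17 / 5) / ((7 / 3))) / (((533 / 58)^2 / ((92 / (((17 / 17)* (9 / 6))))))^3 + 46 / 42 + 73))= -24792512633100114591744 / 181451921565601332557525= -0.14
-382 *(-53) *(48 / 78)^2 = 1295744 / 169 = 7667.12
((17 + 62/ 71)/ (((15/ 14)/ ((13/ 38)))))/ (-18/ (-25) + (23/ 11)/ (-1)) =-162855/ 39121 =-4.16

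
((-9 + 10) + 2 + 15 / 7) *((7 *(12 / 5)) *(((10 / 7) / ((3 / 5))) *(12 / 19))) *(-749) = -1848960 / 19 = -97313.68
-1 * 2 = -2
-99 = -99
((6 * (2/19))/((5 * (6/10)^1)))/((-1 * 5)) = -4/95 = -0.04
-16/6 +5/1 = 7/3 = 2.33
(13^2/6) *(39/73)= 2197/146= 15.05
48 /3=16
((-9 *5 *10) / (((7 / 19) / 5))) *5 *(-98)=2992500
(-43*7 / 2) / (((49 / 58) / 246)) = -306762 / 7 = -43823.14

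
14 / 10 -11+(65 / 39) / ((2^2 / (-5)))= -701 / 60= -11.68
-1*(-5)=5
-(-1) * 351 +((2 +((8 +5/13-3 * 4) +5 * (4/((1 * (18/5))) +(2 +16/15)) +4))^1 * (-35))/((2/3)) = -67927/78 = -870.86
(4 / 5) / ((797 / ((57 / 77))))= 228 / 306845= 0.00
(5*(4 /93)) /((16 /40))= 50 /93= 0.54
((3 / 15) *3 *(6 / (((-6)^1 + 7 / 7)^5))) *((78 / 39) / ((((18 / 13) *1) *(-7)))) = 26 / 109375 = 0.00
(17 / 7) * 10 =170 / 7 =24.29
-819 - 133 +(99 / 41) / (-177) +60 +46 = -2046507 / 2419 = -846.01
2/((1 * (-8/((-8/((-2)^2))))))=1/2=0.50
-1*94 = -94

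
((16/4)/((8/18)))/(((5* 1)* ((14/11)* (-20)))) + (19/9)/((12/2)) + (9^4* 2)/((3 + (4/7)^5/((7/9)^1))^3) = 29933956974536843580547/66502852323970645800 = 450.12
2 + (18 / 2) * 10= 92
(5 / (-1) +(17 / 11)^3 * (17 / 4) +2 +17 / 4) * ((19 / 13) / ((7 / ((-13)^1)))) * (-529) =226589744 / 9317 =24320.03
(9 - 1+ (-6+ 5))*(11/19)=4.05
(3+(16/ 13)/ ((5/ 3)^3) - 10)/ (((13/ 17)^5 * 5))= -15537495151/ 3016755625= -5.15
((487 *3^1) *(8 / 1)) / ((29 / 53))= 619464 / 29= 21360.83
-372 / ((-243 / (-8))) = -992 / 81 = -12.25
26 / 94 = 13 / 47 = 0.28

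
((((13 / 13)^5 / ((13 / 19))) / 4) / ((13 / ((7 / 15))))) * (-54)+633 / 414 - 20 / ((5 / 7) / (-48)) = 78409771 / 58305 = 1344.82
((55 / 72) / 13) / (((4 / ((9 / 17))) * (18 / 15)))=275 / 42432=0.01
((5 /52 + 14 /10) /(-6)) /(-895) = 389 /1396200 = 0.00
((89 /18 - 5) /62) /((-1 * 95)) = 1 /106020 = 0.00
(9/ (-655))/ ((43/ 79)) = -711/ 28165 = -0.03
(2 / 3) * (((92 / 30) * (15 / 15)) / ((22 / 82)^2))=154652 / 5445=28.40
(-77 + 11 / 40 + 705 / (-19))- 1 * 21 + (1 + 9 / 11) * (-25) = -1507181 / 8360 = -180.28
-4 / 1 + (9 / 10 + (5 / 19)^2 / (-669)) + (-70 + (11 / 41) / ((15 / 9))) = -1444467379 / 19803738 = -72.94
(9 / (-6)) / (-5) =3 / 10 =0.30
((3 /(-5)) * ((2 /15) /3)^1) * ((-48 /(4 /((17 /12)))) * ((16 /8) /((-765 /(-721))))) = 2884 /3375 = 0.85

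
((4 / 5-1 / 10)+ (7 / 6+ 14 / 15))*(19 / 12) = 133 / 30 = 4.43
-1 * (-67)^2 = -4489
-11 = -11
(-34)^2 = 1156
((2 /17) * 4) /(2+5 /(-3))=24 /17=1.41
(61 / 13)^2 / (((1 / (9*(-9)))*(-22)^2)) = -301401 / 81796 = -3.68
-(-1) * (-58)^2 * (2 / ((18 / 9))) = 3364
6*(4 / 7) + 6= 66 / 7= 9.43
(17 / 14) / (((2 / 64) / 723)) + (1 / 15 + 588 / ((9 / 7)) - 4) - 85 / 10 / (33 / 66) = 998554 / 35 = 28530.11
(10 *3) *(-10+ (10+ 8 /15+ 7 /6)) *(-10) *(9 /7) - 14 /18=-41359 /63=-656.49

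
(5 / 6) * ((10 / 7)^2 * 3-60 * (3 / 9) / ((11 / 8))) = -11350 / 1617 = -7.02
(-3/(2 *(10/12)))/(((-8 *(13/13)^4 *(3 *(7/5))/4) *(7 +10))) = 3/238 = 0.01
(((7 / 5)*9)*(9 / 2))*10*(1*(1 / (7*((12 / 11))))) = 297 / 4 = 74.25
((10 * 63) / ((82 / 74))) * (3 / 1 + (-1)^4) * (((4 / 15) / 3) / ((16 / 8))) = 4144 / 41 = 101.07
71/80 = 0.89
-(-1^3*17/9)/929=17/8361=0.00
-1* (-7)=7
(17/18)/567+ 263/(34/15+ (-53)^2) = 40979543/430376814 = 0.10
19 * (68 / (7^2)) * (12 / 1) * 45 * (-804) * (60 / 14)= -16828041600 / 343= -49061345.77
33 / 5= 6.60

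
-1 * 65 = -65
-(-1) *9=9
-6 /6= -1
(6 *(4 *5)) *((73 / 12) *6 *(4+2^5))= 157680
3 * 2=6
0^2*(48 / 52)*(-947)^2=0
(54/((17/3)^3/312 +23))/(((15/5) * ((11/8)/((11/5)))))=1213056/993325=1.22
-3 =-3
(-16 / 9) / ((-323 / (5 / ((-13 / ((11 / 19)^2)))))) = -9680 / 13642551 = -0.00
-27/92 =-0.29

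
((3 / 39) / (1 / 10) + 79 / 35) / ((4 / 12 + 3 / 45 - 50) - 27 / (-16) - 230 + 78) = -2448 / 161707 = -0.02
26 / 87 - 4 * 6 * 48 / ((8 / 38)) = -476038 / 87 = -5471.70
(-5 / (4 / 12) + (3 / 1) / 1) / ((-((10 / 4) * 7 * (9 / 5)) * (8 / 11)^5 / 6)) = 161051 / 14336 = 11.23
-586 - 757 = -1343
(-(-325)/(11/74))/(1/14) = 336700/11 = 30609.09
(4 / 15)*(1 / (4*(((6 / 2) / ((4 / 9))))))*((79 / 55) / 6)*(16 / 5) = 2528 / 334125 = 0.01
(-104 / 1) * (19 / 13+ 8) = -984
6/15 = 2/5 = 0.40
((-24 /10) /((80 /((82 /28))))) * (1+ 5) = -369 /700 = -0.53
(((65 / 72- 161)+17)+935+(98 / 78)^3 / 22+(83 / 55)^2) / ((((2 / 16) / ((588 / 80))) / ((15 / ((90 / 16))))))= 111738690540694 / 897199875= 124541.58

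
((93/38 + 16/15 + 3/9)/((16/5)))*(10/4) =3655/1216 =3.01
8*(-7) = -56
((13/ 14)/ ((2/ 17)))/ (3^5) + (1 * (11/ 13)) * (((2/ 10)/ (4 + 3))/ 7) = 111247/ 3095820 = 0.04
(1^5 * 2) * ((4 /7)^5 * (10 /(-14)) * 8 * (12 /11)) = -983040 /1294139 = -0.76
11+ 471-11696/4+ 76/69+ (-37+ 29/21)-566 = -3042.52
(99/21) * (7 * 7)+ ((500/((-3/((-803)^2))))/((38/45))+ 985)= -2418010646/19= -127263718.21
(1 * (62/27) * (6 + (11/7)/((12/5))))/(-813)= -0.02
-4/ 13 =-0.31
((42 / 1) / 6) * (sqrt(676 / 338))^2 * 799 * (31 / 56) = 24769 / 4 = 6192.25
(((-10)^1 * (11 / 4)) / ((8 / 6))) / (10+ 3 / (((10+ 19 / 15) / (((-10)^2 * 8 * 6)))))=-507 / 31664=-0.02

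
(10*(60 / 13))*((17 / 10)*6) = 6120 / 13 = 470.77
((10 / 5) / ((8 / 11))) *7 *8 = 154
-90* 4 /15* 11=-264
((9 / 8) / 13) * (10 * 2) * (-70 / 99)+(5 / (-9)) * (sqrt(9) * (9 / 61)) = -1.47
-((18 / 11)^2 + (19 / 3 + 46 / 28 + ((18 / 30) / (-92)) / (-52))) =-647557903 / 60780720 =-10.65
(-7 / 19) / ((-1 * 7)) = 1 / 19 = 0.05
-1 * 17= -17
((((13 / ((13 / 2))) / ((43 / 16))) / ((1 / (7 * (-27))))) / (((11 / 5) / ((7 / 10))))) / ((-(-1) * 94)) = -10584 / 22231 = -0.48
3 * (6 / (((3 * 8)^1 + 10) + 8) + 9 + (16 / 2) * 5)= 1032 / 7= 147.43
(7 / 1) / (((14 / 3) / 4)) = 6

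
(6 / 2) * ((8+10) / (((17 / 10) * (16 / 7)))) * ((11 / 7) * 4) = 1485 / 17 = 87.35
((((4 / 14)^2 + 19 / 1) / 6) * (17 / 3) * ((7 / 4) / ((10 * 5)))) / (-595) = -187 / 176400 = -0.00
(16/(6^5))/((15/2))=1/3645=0.00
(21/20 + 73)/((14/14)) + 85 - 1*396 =-4739/20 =-236.95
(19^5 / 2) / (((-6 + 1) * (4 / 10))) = -2476099 / 4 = -619024.75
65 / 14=4.64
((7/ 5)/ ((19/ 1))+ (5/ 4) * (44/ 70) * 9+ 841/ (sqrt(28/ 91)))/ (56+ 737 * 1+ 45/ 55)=104533/ 11613560+ 9251 * sqrt(13)/ 17464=1.92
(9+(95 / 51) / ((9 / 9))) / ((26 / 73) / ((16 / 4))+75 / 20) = 161768 / 57171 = 2.83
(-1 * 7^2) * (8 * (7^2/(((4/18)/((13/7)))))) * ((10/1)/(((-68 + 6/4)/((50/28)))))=819000/19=43105.26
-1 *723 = -723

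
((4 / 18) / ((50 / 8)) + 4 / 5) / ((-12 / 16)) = -752 / 675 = -1.11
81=81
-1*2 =-2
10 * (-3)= -30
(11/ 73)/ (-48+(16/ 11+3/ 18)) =-726/ 223453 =-0.00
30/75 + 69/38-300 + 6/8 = -112873/380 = -297.03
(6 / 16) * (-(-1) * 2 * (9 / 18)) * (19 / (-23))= -57 / 184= -0.31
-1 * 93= -93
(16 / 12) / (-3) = -4 / 9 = -0.44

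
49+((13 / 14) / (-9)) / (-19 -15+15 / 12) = 404423 / 8253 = 49.00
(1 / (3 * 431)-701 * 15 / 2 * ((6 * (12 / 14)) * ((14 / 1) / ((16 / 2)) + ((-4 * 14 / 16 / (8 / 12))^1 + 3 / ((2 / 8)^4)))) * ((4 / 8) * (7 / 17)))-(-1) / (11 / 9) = -4255790.80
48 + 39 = 87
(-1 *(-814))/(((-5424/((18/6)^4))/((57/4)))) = -626373/3616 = -173.22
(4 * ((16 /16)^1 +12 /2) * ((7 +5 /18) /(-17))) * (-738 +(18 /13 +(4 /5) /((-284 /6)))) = 122250772 /13845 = 8829.96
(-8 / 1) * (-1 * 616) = 4928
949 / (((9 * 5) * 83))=949 / 3735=0.25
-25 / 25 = -1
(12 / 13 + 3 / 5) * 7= 693 / 65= 10.66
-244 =-244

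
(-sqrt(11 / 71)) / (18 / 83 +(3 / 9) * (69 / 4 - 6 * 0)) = -332 * sqrt(781) / 140651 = -0.07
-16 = -16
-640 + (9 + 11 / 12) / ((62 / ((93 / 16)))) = -81801 / 128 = -639.07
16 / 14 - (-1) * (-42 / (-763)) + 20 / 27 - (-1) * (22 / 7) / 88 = 162695 / 82404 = 1.97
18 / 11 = 1.64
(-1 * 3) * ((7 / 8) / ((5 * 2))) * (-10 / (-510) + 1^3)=-91 / 340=-0.27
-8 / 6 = -4 / 3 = -1.33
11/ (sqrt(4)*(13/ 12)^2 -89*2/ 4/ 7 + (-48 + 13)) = -5544/ 19661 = -0.28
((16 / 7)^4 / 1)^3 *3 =844424930131968 / 13841287201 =61007.69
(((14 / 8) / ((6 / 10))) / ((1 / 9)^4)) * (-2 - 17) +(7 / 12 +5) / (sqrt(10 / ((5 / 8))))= -17452193 / 48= -363587.35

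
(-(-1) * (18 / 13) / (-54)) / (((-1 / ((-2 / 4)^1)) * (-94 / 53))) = 53 / 7332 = 0.01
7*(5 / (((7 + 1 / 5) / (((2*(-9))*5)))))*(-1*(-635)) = -555625 / 2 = -277812.50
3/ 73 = 0.04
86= 86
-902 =-902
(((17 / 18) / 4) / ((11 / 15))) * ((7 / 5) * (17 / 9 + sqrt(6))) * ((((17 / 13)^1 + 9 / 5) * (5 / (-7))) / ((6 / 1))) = -1717 * sqrt(6) / 10296-29189 / 92664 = -0.72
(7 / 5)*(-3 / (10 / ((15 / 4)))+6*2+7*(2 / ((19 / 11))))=4039 / 152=26.57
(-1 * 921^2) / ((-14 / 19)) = 16116579 / 14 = 1151184.21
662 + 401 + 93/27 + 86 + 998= 19354/9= 2150.44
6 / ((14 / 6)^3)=162 / 343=0.47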